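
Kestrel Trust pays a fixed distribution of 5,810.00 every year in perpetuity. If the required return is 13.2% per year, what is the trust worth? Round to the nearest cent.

Level perpetuity: PV = C / r = 5,810.00 / 0.132 = 44,015.15

44015.15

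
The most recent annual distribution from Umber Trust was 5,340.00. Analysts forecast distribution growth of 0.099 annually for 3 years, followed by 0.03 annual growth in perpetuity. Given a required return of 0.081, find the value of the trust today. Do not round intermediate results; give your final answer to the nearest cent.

D_1 = 5868.66000
D_2 = 6449.65734
D_3 = 7088.17342
Terminal value at year 3: TV = D_3×(1+g_2)/(r−g_2) = 7300.81862/0.051 = 143153.30626
P_0 = D_1/(1+r)^1 + D_2/(1+r)^2 + D_3/(1+r)^3 + TV/(1+r)^3
    = 5428.91767 + 5519.31593 + 5611.21943 + 113324.62772 = 129884.08075

129884.08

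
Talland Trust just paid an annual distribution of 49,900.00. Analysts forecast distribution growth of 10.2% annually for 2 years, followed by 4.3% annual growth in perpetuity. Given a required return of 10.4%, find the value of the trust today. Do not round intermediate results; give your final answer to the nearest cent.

D_1 = 54989.80000
D_2 = 60598.75960
Terminal value at year 2: TV = D_2×(1+g_2)/(r−g_2) = 63204.50626/0.061 = 1036139.44693
P_0 = D_1/(1+r)^1 + D_2/(1+r)^2 + TV/(1+r)^2
    = 49809.60145 + 49719.36666 + 850119.66280 = 949648.63091

949648.63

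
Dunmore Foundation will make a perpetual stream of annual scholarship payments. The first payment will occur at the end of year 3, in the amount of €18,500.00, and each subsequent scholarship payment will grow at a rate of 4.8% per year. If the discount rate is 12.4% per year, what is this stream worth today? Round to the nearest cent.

Value at end of year 2: C₁ / (r − g) = €18,500.00 / (0.124 − 0.048) = €243,421.0526
Discount to today: PV = €243,421.0526 / (1 + 0.124)^2 = €243,421.0526 / 1.263376 = €192,675.06

€192675.06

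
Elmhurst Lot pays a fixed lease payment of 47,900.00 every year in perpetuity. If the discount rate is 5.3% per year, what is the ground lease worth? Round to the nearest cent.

Level perpetuity: PV = C / r = 47,900.00 / 0.053 = 903,773.58

903773.58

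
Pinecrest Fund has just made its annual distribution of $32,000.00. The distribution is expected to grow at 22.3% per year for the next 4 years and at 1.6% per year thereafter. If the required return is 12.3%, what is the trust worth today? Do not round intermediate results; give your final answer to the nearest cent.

D_1 = 39136.00000
D_2 = 47863.32800
D_3 = 58536.85014
D_4 = 71590.56773
Terminal value at year 4: TV = D_4×(1+g_2)/(r−g_2) = 72736.01681/0.107 = 679775.85803
P_0 = D_1/(1+r)^1 + D_2/(1+r)^2 + D_3/(1+r)^3 + D_4/(1+r)^4 + TV/(1+r)^4
    = 34849.51024 + 37952.76137 + 41332.34832 + 45012.87800 + 427412.00044 = 586559.49838

$586559.50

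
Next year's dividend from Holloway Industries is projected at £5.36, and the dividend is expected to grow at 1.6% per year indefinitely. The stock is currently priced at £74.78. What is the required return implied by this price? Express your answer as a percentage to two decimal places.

P = D₁/(r − g) ⇒ r = D₁/P + g = £5.3600/£74.78 + 0.016 = 0.071677 + 0.016 = 0.087677

8.77%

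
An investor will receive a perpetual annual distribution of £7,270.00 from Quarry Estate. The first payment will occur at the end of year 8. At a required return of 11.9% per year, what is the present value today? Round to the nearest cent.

£27808.45

Value at end of year 7: C / r = £7,270.00 / 0.119 = £61,092.4370
Discount to today: PV = £61,092.4370 / (1 + 0.119)^7 = £61,092.4370 / 2.196902 = £27,808.45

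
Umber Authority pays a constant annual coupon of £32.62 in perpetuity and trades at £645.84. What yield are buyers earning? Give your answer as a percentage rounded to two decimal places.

5.05%

P = C/r ⇒ r = C/P = £32.62/£645.84 = 0.050508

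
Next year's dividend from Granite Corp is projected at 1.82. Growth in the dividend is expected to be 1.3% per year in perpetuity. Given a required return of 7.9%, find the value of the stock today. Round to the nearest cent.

27.58

Growing perpetuity: P = D₁ / (r − g) = 1.8200 / (0.079 − 0.013) = 27.58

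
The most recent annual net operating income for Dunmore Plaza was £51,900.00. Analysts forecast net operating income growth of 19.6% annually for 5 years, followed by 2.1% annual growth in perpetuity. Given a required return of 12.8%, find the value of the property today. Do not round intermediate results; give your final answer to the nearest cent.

D_1 = 62072.40000
D_2 = 74238.59040
D_3 = 88789.35412
D_4 = 106192.06753
D_5 = 127005.71276
Terminal value at year 5: TV = D_5×(1+g_2)/(r−g_2) = 129672.83273/0.107 = 1211895.63298
P_0 = D_1/(1+r)^1 + D_2/(1+r)^2 + D_3/(1+r)^3 + D_4/(1+r)^4 + D_5/(1+r)^5 + TV/(1+r)^5
    = 55028.72340 + 58346.05779 + 61863.37333 + 65592.72563 + 69546.89703 + 663620.39130 = 973998.16849

£973998.17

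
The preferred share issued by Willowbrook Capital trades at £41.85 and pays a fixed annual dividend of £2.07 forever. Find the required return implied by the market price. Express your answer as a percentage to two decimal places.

4.95%

P = C/r ⇒ r = C/P = £2.07/£41.85 = 0.049462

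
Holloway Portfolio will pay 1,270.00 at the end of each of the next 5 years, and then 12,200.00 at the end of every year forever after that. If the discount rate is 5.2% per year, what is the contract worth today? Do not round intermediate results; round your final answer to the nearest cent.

PV of 5-year annuity: 1,270.00 × [1 − (1+0.052)^−5] / 0.052 = 5468.16904
Perpetuity value at year 5: 12,200.00 / 0.052 = 234615.38462
PV of perpetuity: 234615.38462 / (1+0.052)^5 = 182086.51669
Total PV = 5468.16904 + 182086.51669 = 187554.68573

187554.69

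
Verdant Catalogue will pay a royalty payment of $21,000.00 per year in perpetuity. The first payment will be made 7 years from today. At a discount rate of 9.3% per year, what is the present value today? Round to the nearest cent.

Value at end of year 6: C / r = $21,000.00 / 0.093 = $225,806.4516
Discount to today: PV = $225,806.4516 / (1 + 0.093)^6 = $225,806.4516 / 1.704987 = $132,438.84

$132438.84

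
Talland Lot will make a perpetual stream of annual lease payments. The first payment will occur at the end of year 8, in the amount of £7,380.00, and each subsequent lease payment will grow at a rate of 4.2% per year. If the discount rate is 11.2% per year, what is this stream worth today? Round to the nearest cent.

Value at end of year 7: C₁ / (r − g) = £7,380.00 / (0.112 − 0.042) = £105,428.5714
Discount to today: PV = £105,428.5714 / (1 + 0.112)^7 = £105,428.5714 / 2.102488 = £50,144.67

£50144.67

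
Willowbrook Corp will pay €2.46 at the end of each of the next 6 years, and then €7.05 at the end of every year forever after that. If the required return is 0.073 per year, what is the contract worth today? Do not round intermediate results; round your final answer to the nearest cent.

PV of 6-year annuity: €2.46 × [1 − (1+0.073)^−6] / 0.073 = 11.61788
Perpetuity value at year 6: €7.05 / 0.073 = 96.57534
PV of perpetuity: 96.57534 / (1+0.073)^6 = 63.28021
Total PV = 11.61788 + 63.28021 = 74.89809

€74.90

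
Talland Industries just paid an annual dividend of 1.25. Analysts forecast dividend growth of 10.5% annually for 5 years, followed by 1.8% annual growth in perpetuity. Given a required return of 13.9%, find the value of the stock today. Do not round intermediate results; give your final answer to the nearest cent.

D_1 = 1.38125
D_2 = 1.52628
D_3 = 1.68654
D_4 = 1.86363
D_5 = 2.05931
Terminal value at year 5: TV = D_5×(1+g_2)/(r−g_2) = 2.09638/0.121 = 17.32542
P_0 = D_1/(1+r)^1 + D_2/(1+r)^2 + D_3/(1+r)^3 + D_4/(1+r)^4 + D_5/(1+r)^5 + TV/(1+r)^5
    = 1.21269 + 1.17649 + 1.14137 + 1.10730 + 1.07424 + 9.03785 = 14.74993

14.75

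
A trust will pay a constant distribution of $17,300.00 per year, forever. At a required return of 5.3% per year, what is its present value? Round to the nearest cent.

Level perpetuity: PV = C / r = $17,300.00 / 0.053 = $326,415.09

$326415.09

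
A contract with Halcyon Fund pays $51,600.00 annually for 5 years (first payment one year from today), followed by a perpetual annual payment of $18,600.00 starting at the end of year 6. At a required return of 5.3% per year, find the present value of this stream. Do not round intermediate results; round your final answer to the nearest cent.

$492639.02

PV of 5-year annuity: $51,600.00 × [1 − (1+0.053)^−5] / 0.053 = 221560.42901
Perpetuity value at year 5: $18,600.00 / 0.053 = 350943.39623
PV of perpetuity: 350943.39623 / (1+0.053)^5 = 271078.59042
Total PV = 221560.42901 + 271078.59042 = 492639.01943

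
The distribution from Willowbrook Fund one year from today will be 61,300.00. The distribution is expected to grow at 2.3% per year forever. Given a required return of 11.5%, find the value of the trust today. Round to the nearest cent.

Growing perpetuity: P = D₁ / (r − g) = 61,300.0000 / (0.115 − 0.023) = 666,304.35

666304.35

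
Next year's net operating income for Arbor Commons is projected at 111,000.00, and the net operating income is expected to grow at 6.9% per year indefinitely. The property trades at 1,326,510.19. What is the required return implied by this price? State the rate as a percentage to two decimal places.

P = D₁/(r − g) ⇒ r = D₁/P + g = 111,000.0000/1,326,510.19 + 0.069 = 0.083678 + 0.069 = 0.152678

15.27%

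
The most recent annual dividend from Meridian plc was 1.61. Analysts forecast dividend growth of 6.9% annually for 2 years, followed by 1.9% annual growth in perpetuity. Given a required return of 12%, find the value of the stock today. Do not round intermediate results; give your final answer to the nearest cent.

17.80

D_1 = 1.72109
D_2 = 1.83985
Terminal value at year 2: TV = D_2×(1+g_2)/(r−g_2) = 1.87480/0.101 = 18.56240
P_0 = D_1/(1+r)^1 + D_2/(1+r)^2 + TV/(1+r)^2
    = 1.53669 + 1.46671 + 14.79783 = 17.80123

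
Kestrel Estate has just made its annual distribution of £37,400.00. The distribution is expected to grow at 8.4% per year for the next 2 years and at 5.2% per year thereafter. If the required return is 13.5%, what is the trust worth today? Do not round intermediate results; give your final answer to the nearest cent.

D_1 = 40541.60000
D_2 = 43947.09440
Terminal value at year 2: TV = D_2×(1+g_2)/(r−g_2) = 46232.34331/0.083 = 557016.18444
P_0 = D_1/(1+r)^1 + D_2/(1+r)^2 + TV/(1+r)^2
    = 35719.47137 + 34114.45547 + 432390.44767 = 502224.37450

£502224.37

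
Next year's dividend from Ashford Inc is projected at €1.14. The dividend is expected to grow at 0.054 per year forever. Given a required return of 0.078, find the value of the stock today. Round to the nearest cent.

Growing perpetuity: P = D₁ / (r − g) = €1.1400 / (0.078 − 0.054) = €47.50

€47.50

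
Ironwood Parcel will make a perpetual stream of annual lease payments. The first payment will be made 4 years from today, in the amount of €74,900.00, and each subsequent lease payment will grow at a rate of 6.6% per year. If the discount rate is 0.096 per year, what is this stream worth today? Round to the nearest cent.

Value at end of year 3: C₁ / (r − g) = €74,900.00 / (0.096 − 0.066) = €2,496,666.6667
Discount to today: PV = €2,496,666.6667 / (1 + 0.096)^3 = €2,496,666.6667 / 1.316533 = €1,896,395.43

€1896395.43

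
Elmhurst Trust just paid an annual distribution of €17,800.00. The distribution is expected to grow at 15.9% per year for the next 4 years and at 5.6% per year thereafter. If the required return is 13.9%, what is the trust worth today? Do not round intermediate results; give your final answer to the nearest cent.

D_1 = 20630.20000
D_2 = 23910.40180
D_3 = 27712.15569
D_4 = 32118.38844
Terminal value at year 4: TV = D_4×(1+g_2)/(r−g_2) = 33917.01819/0.083 = 408638.77341
P_0 = D_1/(1+r)^1 + D_2/(1+r)^2 + D_3/(1+r)^3 + D_4/(1+r)^4 + TV/(1+r)^4
    = 18112.55487 + 18430.59798 + 18754.22569 + 19083.53606 + 242797.75997 = 317178.67457

€317178.67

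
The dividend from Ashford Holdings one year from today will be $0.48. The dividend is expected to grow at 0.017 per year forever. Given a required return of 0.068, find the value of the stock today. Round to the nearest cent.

$9.41

Growing perpetuity: P = D₁ / (r − g) = $0.4800 / (0.068 − 0.017) = $9.41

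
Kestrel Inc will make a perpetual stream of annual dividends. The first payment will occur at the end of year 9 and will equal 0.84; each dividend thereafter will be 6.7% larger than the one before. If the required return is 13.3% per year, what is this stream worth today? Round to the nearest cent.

Value at end of year 8: C₁ / (r − g) = 0.84 / (0.133 − 0.067) = 12.7273
Discount to today: PV = 12.7273 / (1 + 0.133)^8 = 12.7273 / 2.715434 = 4.69

4.69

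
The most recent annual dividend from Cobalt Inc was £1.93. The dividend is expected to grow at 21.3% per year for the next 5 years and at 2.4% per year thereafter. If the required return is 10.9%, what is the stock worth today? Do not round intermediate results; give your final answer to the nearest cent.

D_1 = 2.34109
D_2 = 2.83974
D_3 = 3.44461
D_4 = 4.17831
D_5 = 5.06829
Terminal value at year 5: TV = D_5×(1+g_2)/(r−g_2) = 5.18993/0.085 = 61.05797
P_0 = D_1/(1+r)^1 + D_2/(1+r)^2 + D_3/(1+r)^3 + D_4/(1+r)^4 + D_5/(1+r)^5 + TV/(1+r)^5
    = 2.11099 + 2.30896 + 2.52549 + 2.76232 + 3.02137 + 36.39859 = 49.12772

£49.13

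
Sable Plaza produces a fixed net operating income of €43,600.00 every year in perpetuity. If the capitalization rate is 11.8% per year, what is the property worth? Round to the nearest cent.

Level perpetuity: PV = C / r = €43,600.00 / 0.118 = €369,491.53

€369491.53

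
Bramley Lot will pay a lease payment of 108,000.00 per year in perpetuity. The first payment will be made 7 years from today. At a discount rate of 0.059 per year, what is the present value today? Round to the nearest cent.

1297764.78

Value at end of year 6: C / r = 108,000.00 / 0.059 = 1,830,508.4746
Discount to today: PV = 1,830,508.4746 / (1 + 0.059)^6 = 1,830,508.4746 / 1.410509 = 1,297,764.78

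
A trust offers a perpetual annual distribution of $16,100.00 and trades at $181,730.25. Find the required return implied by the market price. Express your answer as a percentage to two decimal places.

8.86%

P = C/r ⇒ r = C/P = $16,100.00/$181,730.25 = 0.088593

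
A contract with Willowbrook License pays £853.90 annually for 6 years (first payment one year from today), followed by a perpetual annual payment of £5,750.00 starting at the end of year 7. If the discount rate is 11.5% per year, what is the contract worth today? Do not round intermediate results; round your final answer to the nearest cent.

£29581.82

PV of 6-year annuity: £853.90 × [1 − (1+0.115)^−6] / 0.115 = 3561.01407
Perpetuity value at year 6: £5,750.00 / 0.115 = 50000.00000
PV of perpetuity: 50000.00000 / (1+0.115)^6 = 26020.80931
Total PV = 3561.01407 + 26020.80931 = 29581.82338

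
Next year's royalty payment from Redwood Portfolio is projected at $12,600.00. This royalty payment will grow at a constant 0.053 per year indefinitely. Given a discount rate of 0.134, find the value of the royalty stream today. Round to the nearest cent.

Growing perpetuity: P = D₁ / (r − g) = $12,600.0000 / (0.134 − 0.053) = $155,555.56

$155555.56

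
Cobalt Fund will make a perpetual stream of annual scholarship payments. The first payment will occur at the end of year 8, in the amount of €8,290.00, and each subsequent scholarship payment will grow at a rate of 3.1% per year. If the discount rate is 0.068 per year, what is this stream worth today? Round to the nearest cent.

Value at end of year 7: C₁ / (r − g) = €8,290.00 / (0.068 − 0.031) = €224,054.0541
Discount to today: PV = €224,054.0541 / (1 + 0.068)^7 = €224,054.0541 / 1.584889 = €141,368.95

€141368.95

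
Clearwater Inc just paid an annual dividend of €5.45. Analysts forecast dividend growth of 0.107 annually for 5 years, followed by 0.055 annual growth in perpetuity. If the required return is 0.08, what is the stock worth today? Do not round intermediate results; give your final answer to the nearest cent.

D_1 = 6.03315
D_2 = 6.67870
D_3 = 7.39332
D_4 = 8.18440
D_5 = 9.06013
Terminal value at year 5: TV = D_5×(1+g_2)/(r−g_2) = 9.55844/0.025 = 382.33764
P_0 = D_1/(1+r)^1 + D_2/(1+r)^2 + D_3/(1+r)^3 + D_4/(1+r)^4 + D_5/(1+r)^5 + TV/(1+r)^5
    = 5.58625 + 5.72591 + 5.86905 + 6.01578 + 6.16617 + 260.21257 = 289.57574

€289.58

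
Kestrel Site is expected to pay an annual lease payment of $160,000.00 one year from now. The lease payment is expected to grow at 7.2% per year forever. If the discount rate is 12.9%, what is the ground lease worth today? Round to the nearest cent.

$2807017.54

Growing perpetuity: P = D₁ / (r − g) = $160,000.0000 / (0.129 − 0.072) = $2,807,017.54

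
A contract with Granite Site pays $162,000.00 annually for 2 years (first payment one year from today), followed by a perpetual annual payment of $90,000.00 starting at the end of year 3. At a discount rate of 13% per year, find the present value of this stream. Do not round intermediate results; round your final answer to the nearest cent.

PV of 2-year annuity: $162,000.00 × [1 − (1+0.13)^−2] / 0.13 = 270232.59456
Perpetuity value at year 2: $90,000.00 / 0.13 = 692307.69231
PV of perpetuity: 692307.69231 / (1+0.13)^2 = 542178.47310
Total PV = 270232.59456 + 542178.47310 = 812411.06767

$812411.07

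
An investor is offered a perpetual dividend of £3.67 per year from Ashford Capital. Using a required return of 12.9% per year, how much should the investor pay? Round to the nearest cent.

£28.45

Level perpetuity: PV = C / r = £3.67 / 0.129 = £28.45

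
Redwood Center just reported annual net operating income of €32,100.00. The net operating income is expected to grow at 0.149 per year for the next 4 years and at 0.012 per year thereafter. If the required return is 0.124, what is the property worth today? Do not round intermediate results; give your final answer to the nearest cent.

€452425.29

D_1 = 36882.90000
D_2 = 42378.45210
D_3 = 48692.84146
D_4 = 55948.07484
Terminal value at year 4: TV = D_4×(1+g_2)/(r−g_2) = 56619.45174/0.112 = 505530.81910
P_0 = D_1/(1+r)^1 + D_2/(1+r)^2 + D_3/(1+r)^3 + D_4/(1+r)^4 + TV/(1+r)^4
    = 32813.96797 + 33543.81601 + 34289.89733 + 35052.57298 + 316725.03445 = 452425.28875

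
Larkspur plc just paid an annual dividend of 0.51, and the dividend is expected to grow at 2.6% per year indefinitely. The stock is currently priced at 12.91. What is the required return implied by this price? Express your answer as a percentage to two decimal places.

D₁ = 0.51 × 1.026 = 0.5233
P = D₁/(r − g) ⇒ r = D₁/P + g = 0.5233/12.91 + 0.026 = 0.040531 + 0.026 = 0.066531

6.65%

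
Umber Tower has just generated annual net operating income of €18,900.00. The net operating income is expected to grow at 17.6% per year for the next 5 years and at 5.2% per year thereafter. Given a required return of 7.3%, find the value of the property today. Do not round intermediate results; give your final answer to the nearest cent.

€1622714.18

D_1 = 22226.40000
D_2 = 26138.24640
D_3 = 30738.57777
D_4 = 36148.56745
D_5 = 42510.71533
Terminal value at year 5: TV = D_5×(1+g_2)/(r−g_2) = 44721.27252/0.021 = 2129584.40581
P_0 = D_1/(1+r)^1 + D_2/(1+r)^2 + D_3/(1+r)^3 + D_4/(1+r)^4 + D_5/(1+r)^5 + TV/(1+r)^5
    = 20714.25909 + 22702.67352 + 24881.96091 + 27270.44365 + 29888.20292 + 1497256.64127 = 1622714.18135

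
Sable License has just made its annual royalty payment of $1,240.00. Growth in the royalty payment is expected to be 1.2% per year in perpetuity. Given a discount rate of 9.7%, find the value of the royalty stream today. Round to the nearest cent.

$14763.29

D₁ = D₀ × (1 + g) = $1,240.00 × 1.012 = $1,254.8800
Growing perpetuity: P = D₁ / (r − g) = $1,254.8800 / (0.097 − 0.012) = $14,763.29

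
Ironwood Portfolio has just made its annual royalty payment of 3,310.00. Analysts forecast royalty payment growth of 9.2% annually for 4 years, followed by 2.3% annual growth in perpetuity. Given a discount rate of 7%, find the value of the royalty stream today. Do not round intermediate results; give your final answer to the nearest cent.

92090.50

D_1 = 3614.52000
D_2 = 3947.05584
D_3 = 4310.18498
D_4 = 4706.72200
Terminal value at year 4: TV = D_4×(1+g_2)/(r−g_2) = 4814.97660/0.047 = 102446.31066
P_0 = D_1/(1+r)^1 + D_2/(1+r)^2 + D_3/(1+r)^3 + D_4/(1+r)^4 + TV/(1+r)^4
    = 3378.05607 + 3447.51143 + 3518.39485 + 3590.73567 + 78155.79990 = 92090.49792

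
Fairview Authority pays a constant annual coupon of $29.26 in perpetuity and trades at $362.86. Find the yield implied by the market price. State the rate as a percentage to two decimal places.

P = C/r ⇒ r = C/P = $29.26/$362.86 = 0.080637

8.06%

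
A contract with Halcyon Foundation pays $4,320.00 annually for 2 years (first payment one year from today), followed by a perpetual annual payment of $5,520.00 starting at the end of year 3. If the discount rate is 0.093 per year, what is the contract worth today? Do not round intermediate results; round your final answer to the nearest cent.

$57252.46

PV of 2-year annuity: $4,320.00 × [1 − (1+0.093)^−2] / 0.093 = 7568.54942
Perpetuity value at year 2: $5,520.00 / 0.093 = 59354.83871
PV of perpetuity: 59354.83871 / (1+0.093)^2 = 49683.91445
Total PV = 7568.54942 + 49683.91445 = 57252.46387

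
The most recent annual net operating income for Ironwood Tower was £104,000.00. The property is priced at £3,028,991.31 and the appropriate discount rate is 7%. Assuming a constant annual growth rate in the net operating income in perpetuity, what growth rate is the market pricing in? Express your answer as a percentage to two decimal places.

P = D₀(1+g)/(r−g) ⇒ P(r−g) = D₀(1+g) ⇒ g(P+D₀) = P·r − D₀
g = (P·r − D₀)/(P + D₀) = (£3,028,991.31×0.07 − £104,000.00) / (£3,028,991.31 + £104,000.00) = 0.034481

3.45%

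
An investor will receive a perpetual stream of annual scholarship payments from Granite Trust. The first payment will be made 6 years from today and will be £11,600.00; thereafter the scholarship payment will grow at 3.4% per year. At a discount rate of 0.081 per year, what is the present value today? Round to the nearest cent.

Value at end of year 5: C₁ / (r − g) = £11,600.00 / (0.081 − 0.034) = £246,808.5106
Discount to today: PV = £246,808.5106 / (1 + 0.081)^5 = £246,808.5106 / 1.476143 = £167,198.22

£167198.22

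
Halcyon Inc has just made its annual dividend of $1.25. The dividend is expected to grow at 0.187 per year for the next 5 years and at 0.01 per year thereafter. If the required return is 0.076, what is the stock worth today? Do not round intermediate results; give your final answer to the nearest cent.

D_1 = 1.48375
D_2 = 1.76121
D_3 = 2.09056
D_4 = 2.48149
D_5 = 2.94553
Terminal value at year 5: TV = D_5×(1+g_2)/(r−g_2) = 2.97499/0.066 = 45.07555
P_0 = D_1/(1+r)^1 + D_2/(1+r)^2 + D_3/(1+r)^3 + D_4/(1+r)^4 + D_5/(1+r)^5 + TV/(1+r)^5
    = 1.37895 + 1.52120 + 1.67813 + 1.85124 + 2.04222 + 31.25213 = 39.72388

$39.72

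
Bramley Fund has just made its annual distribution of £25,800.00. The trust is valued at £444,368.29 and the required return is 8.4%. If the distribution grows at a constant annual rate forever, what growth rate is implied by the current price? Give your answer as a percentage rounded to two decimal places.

P = D₀(1+g)/(r−g) ⇒ P(r−g) = D₀(1+g) ⇒ g(P+D₀) = P·r − D₀
g = (P·r − D₀)/(P + D₀) = (£444,368.29×0.084 − £25,800.00) / (£444,368.29 + £25,800.00) = 0.024517

2.45%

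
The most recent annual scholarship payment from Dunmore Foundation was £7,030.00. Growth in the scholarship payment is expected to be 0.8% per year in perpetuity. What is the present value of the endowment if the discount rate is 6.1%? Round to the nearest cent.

D₁ = D₀ × (1 + g) = £7,030.00 × 1.008 = £7,086.2400
Growing perpetuity: P = D₁ / (r − g) = £7,086.2400 / (0.061 − 0.008) = £133,702.64

£133702.64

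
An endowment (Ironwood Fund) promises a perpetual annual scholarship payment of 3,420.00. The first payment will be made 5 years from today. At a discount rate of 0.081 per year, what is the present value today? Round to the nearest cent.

30919.92

Value at end of year 4: C / r = 3,420.00 / 0.081 = 42,222.2222
Discount to today: PV = 42,222.2222 / (1 + 0.081)^4 = 42,222.2222 / 1.365535 = 30,919.92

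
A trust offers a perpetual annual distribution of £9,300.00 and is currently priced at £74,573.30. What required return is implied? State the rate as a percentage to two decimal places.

P = C/r ⇒ r = C/P = £9,300.00/£74,573.30 = 0.124710

12.47%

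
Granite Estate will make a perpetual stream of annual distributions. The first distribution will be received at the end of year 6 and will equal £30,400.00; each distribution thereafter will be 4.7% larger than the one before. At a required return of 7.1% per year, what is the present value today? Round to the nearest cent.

Value at end of year 5: C₁ / (r − g) = £30,400.00 / (0.071 − 0.047) = £1,266,666.6667
Discount to today: PV = £1,266,666.6667 / (1 + 0.071)^5 = £1,266,666.6667 / 1.409118 = £898,907.47

£898907.47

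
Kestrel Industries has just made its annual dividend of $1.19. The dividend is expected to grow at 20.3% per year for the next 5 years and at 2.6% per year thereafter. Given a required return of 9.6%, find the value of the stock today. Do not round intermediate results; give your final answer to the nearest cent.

D_1 = 1.43157
D_2 = 1.72218
D_3 = 2.07178
D_4 = 2.49235
D_5 = 2.99830
Terminal value at year 5: TV = D_5×(1+g_2)/(r−g_2) = 3.07626/0.07 = 43.94651
P_0 = D_1/(1+r)^1 + D_2/(1+r)^2 + D_3/(1+r)^3 + D_4/(1+r)^4 + D_5/(1+r)^5 + TV/(1+r)^5
    = 1.30618 + 1.43370 + 1.57366 + 1.72730 + 1.89593 + 27.78892 = 35.72568

$35.73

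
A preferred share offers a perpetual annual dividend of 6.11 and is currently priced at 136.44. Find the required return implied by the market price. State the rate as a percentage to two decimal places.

P = C/r ⇒ r = C/P = 6.11/136.44 = 0.044782

4.48%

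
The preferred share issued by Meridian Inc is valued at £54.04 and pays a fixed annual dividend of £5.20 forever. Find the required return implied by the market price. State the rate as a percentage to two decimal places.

9.62%

P = C/r ⇒ r = C/P = £5.20/£54.04 = 0.096225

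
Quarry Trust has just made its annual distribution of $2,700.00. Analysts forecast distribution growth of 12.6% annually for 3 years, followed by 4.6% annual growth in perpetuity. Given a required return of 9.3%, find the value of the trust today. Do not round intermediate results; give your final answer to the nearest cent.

D_1 = 3040.20000
D_2 = 3423.26520
D_3 = 3854.59662
Terminal value at year 3: TV = D_3×(1+g_2)/(r−g_2) = 4031.90806/0.047 = 85785.27786
P_0 = D_1/(1+r)^1 + D_2/(1+r)^2 + D_3/(1+r)^3 + TV/(1+r)^3
    = 2781.51876 + 2865.49874 + 2952.01425 + 65698.01931 = 74297.05105

$74297.05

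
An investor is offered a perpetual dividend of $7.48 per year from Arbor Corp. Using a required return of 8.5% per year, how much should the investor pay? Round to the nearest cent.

Level perpetuity: PV = C / r = $7.48 / 0.085 = $88.00

$88.00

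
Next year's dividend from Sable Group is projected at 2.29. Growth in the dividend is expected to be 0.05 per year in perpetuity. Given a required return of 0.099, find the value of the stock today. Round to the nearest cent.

46.73

Growing perpetuity: P = D₁ / (r − g) = 2.2900 / (0.099 − 0.05) = 46.73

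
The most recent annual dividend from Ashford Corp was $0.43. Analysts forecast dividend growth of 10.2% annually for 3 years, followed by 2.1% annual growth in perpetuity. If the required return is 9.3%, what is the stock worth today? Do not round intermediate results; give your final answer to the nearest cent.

$7.56

D_1 = 0.47386
D_2 = 0.52219
D_3 = 0.57546
Terminal value at year 3: TV = D_3×(1+g_2)/(r−g_2) = 0.58754/0.072 = 8.16031
P_0 = D_1/(1+r)^1 + D_2/(1+r)^2 + D_3/(1+r)^3 + TV/(1+r)^3
    = 0.43354 + 0.43711 + 0.44071 + 6.24951 = 7.56087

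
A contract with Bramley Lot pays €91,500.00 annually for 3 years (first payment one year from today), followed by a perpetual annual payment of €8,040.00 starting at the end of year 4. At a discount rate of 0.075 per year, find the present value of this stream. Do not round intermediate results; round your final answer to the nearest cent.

PV of 3-year annuity: €91,500.00 × [1 − (1+0.075)^−3] / 0.075 = 237948.10520
Perpetuity value at year 3: €8,040.00 / 0.075 = 107200.00000
PV of perpetuity: 107200.00000 / (1+0.075)^3 = 86291.77305
Total PV = 237948.10520 + 86291.77305 = 324239.87825

€324239.88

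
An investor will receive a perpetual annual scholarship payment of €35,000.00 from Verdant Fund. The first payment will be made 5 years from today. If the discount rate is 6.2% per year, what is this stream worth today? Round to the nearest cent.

Value at end of year 4: C / r = €35,000.00 / 0.062 = €564,516.1290
Discount to today: PV = €564,516.1290 / (1 + 0.062)^4 = €564,516.1290 / 1.272032 = €443,790.79

€443790.79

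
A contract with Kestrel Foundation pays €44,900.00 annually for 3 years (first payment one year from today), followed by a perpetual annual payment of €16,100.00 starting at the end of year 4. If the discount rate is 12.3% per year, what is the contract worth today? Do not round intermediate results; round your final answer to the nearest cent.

€199712.00

PV of 3-year annuity: €44,900.00 × [1 − (1+0.123)^−3] / 0.123 = 107288.69970
Perpetuity value at year 3: €16,100.00 / 0.123 = 130894.30894
PV of perpetuity: 130894.30894 / (1+0.123)^3 = 92423.30527
Total PV = 107288.69970 + 92423.30527 = 199712.00496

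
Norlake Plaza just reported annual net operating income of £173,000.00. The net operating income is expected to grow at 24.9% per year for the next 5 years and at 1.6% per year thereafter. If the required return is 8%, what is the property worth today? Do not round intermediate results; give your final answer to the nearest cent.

£7047746.71

D_1 = 216077.00000
D_2 = 269880.17300
D_3 = 337080.33608
D_4 = 421013.33976
D_5 = 525845.66136
Terminal value at year 5: TV = D_5×(1+g_2)/(r−g_2) = 534259.19194/0.064 = 8347799.87410
P_0 = D_1/(1+r)^1 + D_2/(1+r)^2 + D_3/(1+r)^3 + D_4/(1+r)^4 + D_5/(1+r)^5 + TV/(1+r)^5
    = 200071.29630 + 231378.74914 + 267585.23859 + 309457.37315 + 357881.72136 + 5681372.32651 = 7047746.70505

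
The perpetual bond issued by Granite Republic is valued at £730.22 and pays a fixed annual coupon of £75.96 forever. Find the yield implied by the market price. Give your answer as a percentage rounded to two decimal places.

10.40%

P = C/r ⇒ r = C/P = £75.96/£730.22 = 0.104023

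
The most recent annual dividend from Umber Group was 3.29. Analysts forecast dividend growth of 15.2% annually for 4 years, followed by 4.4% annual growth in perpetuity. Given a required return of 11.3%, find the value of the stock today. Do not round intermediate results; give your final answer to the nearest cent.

71.49

D_1 = 3.79008
D_2 = 4.36617
D_3 = 5.02983
D_4 = 5.79436
Terminal value at year 4: TV = D_4×(1+g_2)/(r−g_2) = 6.04932/0.069 = 87.67125
P_0 = D_1/(1+r)^1 + D_2/(1+r)^2 + D_3/(1+r)^3 + D_4/(1+r)^4 + TV/(1+r)^4
    = 3.40528 + 3.52461 + 3.64811 + 3.77594 + 57.13162 = 71.48556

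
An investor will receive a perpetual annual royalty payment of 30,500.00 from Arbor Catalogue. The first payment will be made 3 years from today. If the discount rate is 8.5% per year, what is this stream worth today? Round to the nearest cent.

Value at end of year 2: C / r = 30,500.00 / 0.085 = 358,823.5294
Discount to today: PV = 358,823.5294 / (1 + 0.085)^2 = 358,823.5294 / 1.177225 = 304,804.54

304804.54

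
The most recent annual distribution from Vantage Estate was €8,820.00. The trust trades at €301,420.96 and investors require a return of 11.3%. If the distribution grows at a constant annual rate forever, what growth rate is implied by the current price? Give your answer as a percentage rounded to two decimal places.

8.14%

P = D₀(1+g)/(r−g) ⇒ P(r−g) = D₀(1+g) ⇒ g(P+D₀) = P·r − D₀
g = (P·r − D₀)/(P + D₀) = (€301,420.96×0.113 − €8,820.00) / (€301,420.96 + €8,820.00) = 0.081358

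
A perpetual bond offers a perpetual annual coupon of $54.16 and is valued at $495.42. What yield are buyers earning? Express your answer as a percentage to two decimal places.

10.93%

P = C/r ⇒ r = C/P = $54.16/$495.42 = 0.109321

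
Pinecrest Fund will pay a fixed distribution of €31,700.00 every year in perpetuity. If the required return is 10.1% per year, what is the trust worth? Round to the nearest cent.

Level perpetuity: PV = C / r = €31,700.00 / 0.101 = €313,861.39

€313861.39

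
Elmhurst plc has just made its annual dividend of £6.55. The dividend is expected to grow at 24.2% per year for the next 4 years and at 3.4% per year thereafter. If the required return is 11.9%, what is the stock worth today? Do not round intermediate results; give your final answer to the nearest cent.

D_1 = 8.13510
D_2 = 10.10379
D_3 = 12.54891
D_4 = 15.58575
Terminal value at year 4: TV = D_4×(1+g_2)/(r−g_2) = 16.11566/0.085 = 189.59605
P_0 = D_1/(1+r)^1 + D_2/(1+r)^2 + D_3/(1+r)^3 + D_4/(1+r)^4 + TV/(1+r)^4
    = 7.26997 + 8.06909 + 8.95604 + 9.94048 + 120.92301 = 155.15858

£155.16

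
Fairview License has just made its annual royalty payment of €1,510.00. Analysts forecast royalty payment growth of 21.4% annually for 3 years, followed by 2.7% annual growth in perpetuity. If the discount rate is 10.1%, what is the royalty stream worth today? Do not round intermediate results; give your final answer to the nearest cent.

D_1 = 1833.14000
D_2 = 2225.43196
D_3 = 2701.67440
Terminal value at year 3: TV = D_3×(1+g_2)/(r−g_2) = 2774.61961/0.074 = 37494.85957
P_0 = D_1/(1+r)^1 + D_2/(1+r)^2 + D_3/(1+r)^3 + TV/(1+r)^3
    = 1664.97729 + 1835.86052 + 2024.28217 + 28093.75395 = 33618.87394

€33618.87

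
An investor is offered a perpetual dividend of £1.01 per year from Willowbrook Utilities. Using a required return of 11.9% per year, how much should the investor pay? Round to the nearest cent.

Level perpetuity: PV = C / r = £1.01 / 0.119 = £8.49

£8.49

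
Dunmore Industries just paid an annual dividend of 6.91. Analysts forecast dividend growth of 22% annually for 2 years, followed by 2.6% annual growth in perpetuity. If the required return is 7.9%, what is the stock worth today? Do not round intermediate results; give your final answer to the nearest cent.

187.66

D_1 = 8.43020
D_2 = 10.28484
Terminal value at year 2: TV = D_2×(1+g_2)/(r−g_2) = 10.55225/0.053 = 199.09906
P_0 = D_1/(1+r)^1 + D_2/(1+r)^2 + TV/(1+r)^2
    = 7.81297 + 8.83395 + 171.01189 = 187.65881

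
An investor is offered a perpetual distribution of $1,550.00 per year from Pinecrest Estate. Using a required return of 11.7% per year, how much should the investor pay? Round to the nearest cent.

Level perpetuity: PV = C / r = $1,550.00 / 0.117 = $13,247.86

$13247.86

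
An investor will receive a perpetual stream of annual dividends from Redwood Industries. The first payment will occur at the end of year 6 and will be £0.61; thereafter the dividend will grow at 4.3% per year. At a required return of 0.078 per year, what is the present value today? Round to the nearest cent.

£11.97

Value at end of year 5: C₁ / (r − g) = £0.61 / (0.078 − 0.043) = £17.4286
Discount to today: PV = £17.4286 / (1 + 0.078)^5 = £17.4286 / 1.455773 = £11.97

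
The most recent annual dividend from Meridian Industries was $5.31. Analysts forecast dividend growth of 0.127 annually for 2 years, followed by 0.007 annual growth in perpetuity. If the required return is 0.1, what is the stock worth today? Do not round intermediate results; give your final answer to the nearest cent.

$71.37

D_1 = 5.98437
D_2 = 6.74438
Terminal value at year 2: TV = D_2×(1+g_2)/(r−g_2) = 6.79160/0.093 = 73.02791
P_0 = D_1/(1+r)^1 + D_2/(1+r)^2 + TV/(1+r)^2
    = 5.44034 + 5.57387 + 60.35365 = 71.36785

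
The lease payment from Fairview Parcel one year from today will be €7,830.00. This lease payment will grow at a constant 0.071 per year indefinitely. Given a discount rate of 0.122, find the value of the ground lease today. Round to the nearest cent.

Growing perpetuity: P = D₁ / (r − g) = €7,830.0000 / (0.122 − 0.071) = €153,529.41

€153529.41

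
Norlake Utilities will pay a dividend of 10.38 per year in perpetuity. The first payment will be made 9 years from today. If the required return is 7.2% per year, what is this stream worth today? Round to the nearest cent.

82.66

Value at end of year 8: C / r = 10.38 / 0.072 = 144.1667
Discount to today: PV = 144.1667 / (1 + 0.072)^8 = 144.1667 / 1.744047 = 82.66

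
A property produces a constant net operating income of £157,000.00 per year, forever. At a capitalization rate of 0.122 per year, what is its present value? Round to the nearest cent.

Level perpetuity: PV = C / r = £157,000.00 / 0.122 = £1,286,885.25

£1286885.25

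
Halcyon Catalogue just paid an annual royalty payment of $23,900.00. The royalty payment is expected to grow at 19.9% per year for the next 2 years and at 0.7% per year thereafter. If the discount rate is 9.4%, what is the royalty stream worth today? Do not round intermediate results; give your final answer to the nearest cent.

$387187.63

D_1 = 28656.10000
D_2 = 34358.66390
Terminal value at year 2: TV = D_2×(1+g_2)/(r−g_2) = 34599.17455/0.087 = 397691.66146
P_0 = D_1/(1+r)^1 + D_2/(1+r)^2 + TV/(1+r)^2
    = 26193.87569 + 28707.91311 + 332285.84490 = 387187.63370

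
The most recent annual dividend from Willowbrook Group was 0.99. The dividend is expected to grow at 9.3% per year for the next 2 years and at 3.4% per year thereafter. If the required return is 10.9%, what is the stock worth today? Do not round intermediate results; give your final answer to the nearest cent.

D_1 = 1.08207
D_2 = 1.18270
Terminal value at year 2: TV = D_2×(1+g_2)/(r−g_2) = 1.22291/0.075 = 16.30553
P_0 = D_1/(1+r)^1 + D_2/(1+r)^2 + TV/(1+r)^2
    = 0.97572 + 0.96164 + 13.25781 = 15.19516

15.20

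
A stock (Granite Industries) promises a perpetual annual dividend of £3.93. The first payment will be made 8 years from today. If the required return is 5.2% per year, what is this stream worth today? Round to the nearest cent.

£53.00

Value at end of year 7: C / r = £3.93 / 0.052 = £75.5769
Discount to today: PV = £75.5769 / (1 + 0.052)^7 = £75.5769 / 1.425969 = £53.00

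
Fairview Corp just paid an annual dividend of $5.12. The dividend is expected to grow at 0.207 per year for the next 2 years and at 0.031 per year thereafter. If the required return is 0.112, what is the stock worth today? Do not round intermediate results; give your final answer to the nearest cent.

$88.37

D_1 = 6.17984
D_2 = 7.45907
Terminal value at year 2: TV = D_2×(1+g_2)/(r−g_2) = 7.69030/0.081 = 94.94195
P_0 = D_1/(1+r)^1 + D_2/(1+r)^2 + TV/(1+r)^2
    = 5.55741 + 6.03219 + 76.78008 = 88.36968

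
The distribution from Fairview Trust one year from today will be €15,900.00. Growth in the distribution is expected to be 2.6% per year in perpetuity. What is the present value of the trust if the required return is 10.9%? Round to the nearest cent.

Growing perpetuity: P = D₁ / (r − g) = €15,900.0000 / (0.109 − 0.026) = €191,566.27

€191566.27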